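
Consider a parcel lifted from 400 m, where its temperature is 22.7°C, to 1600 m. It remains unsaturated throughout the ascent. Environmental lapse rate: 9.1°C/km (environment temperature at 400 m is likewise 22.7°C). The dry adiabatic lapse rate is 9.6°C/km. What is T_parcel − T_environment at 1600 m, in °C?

-0.6°C (parcel cooler than environment)

Parcel:
  From 400 m to 1600 m (dry): cools by 9.6 × 1.2 = 11.52°C, giving 11.18°C.
Environment:
  From 400 m to 1600 m (environment): cools by 9.1 × 1.2 = 10.92°C, giving 11.78°C.
T_parcel − T_env = 11.18 − 11.78 = -0.6°C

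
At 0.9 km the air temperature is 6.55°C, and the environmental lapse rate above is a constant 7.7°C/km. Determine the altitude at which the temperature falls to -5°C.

2.4 km

Height above start = (6.55 − (-5)) / 7.7 = 1.5 km
Altitude = 900 m + 1500 m = 2400 m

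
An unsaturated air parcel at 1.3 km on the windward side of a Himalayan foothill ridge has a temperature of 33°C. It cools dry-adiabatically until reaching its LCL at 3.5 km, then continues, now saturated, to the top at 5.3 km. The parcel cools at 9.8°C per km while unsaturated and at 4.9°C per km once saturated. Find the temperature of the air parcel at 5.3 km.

From 1300 m to 3500 m (dry): cools by 9.8 × 2.2 = 21.56°C, giving 11.44°C.
From 3500 m to 5300 m (saturated): cools by 4.9 × 1.8 = 8.82°C, giving 2.62°C.

2.62°C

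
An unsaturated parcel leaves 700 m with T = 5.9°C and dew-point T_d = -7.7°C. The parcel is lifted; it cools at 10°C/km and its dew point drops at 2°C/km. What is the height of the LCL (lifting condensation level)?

T and T_d converge at 10 − 2 = 8°C per km
Height above start = (5.9 − (-7.7)) / 8 = 1.7 km
LCL altitude = 700 m + 1700 m = 2400 m

2400 m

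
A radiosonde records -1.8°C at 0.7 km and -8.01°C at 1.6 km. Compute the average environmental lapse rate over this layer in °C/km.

Γ = −ΔT/Δz = (-1.8 − (-8.01)) / (1600 − 700) m
  = 6.21°C / 0.9 km = 6.9°C/km

6.9°C/km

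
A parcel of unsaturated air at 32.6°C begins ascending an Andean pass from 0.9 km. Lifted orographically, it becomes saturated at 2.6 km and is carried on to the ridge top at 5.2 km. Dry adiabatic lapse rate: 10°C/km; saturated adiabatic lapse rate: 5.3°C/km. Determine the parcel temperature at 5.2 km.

1.82°C

900 → 2600 m (dry, 10°C/km): ΔT = -10 × 1.7 = -17°C → T = 15.6°C
2600 → 5200 m (saturated, 5.3°C/km): ΔT = -5.3 × 2.6 = -13.78°C → T = 1.82°C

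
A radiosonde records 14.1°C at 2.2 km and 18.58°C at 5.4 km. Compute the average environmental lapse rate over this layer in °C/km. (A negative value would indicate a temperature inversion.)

Γ = −ΔT/Δz = (14.1 − 18.58) / (5400 − 2200) m
  = -4.48°C / 3.2 km = -1.4°C/km

-1.4°C/km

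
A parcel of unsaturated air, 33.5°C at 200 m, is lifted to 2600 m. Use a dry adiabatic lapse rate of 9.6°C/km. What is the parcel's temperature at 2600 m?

10.46°C

From 200 m to 2600 m (dry adiabatic): cools by 9.6 × 2.4 = 23.04°C, giving 10.46°C.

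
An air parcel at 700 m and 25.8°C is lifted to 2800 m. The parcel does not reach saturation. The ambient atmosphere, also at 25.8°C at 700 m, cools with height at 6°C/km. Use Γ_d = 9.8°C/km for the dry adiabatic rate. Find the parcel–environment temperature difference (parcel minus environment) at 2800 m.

Parcel:
  700–2800 m, dry: Δz = 2.1 km ⇒ ΔT = -20.58°C; T = 5.22°C
Environment:
  700–2800 m, environment: Δz = 2.1 km ⇒ ΔT = -12.6°C; T = 13.2°C
T_parcel − T_env = 5.22 − 13.2 = -7.98°C

-7.98°C (parcel cooler than environment)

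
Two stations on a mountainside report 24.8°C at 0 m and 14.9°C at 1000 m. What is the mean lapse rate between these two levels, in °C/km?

Γ = −ΔT/Δz = (24.8 − 14.9) / (1000 − 0) m
  = 9.9°C / 1 km = 9.9°C/km

9.9°C/km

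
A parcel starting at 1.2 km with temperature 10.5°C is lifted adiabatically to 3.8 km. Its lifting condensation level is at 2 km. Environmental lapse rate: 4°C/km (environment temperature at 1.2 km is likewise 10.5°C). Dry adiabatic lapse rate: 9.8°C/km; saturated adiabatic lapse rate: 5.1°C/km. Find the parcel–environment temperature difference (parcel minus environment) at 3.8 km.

Parcel:
  From 1200 m to 2000 m (dry): cools by 9.8 × 0.8 = 7.84°C, giving 2.66°C.
  From 2000 m to 3800 m (saturated): cools by 5.1 × 1.8 = 9.18°C, giving -6.52°C.
Environment:
  From 1200 m to 3800 m (environment): cools by 4 × 2.6 = 10.4°C, giving 0.1°C.
T_parcel − T_env = -6.52 − 0.1 = -6.62°C

-6.62°C (parcel cooler than environment)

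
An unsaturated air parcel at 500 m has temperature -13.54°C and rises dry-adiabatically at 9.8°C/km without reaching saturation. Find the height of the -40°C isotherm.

3200 m

Height above start = (-13.54 − (-40)) / 9.8 = 2.7 km
Altitude = 500 m + 2700 m = 3200 m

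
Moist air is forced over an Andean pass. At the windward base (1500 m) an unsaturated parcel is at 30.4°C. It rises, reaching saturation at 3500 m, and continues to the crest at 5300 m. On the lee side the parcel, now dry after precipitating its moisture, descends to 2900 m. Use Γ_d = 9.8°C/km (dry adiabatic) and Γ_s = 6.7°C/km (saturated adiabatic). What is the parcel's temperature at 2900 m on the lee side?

22.26°C

1500–3500 m, dry: Δz = 2 km ⇒ ΔT = -19.6°C; T = 10.8°C
3500–5300 m, saturated: Δz = 1.8 km ⇒ ΔT = -12.06°C; T = -1.26°C
5300–2900 m, dry descent: Δz = 2.4 km ⇒ ΔT = +23.52°C; T = 22.26°C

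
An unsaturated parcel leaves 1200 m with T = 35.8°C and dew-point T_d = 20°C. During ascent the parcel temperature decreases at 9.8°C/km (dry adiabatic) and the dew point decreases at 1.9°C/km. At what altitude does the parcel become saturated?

3200 m

T and T_d converge at 9.8 − 1.9 = 7.9°C per km
Height above start = (35.8 − 20) / 7.9 = 2 km
LCL altitude = 1200 m + 2000 m = 3200 m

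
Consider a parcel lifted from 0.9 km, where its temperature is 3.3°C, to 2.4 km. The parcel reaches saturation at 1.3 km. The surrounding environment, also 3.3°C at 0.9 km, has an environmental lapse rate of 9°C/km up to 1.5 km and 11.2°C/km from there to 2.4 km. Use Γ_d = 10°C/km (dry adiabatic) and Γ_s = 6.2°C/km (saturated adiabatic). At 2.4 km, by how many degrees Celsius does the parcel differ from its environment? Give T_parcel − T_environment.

+4.66°C (parcel warmer than environment)

Parcel:
  900–1300 m, dry: Δz = 0.4 km ⇒ ΔT = -4°C; T = -0.7°C
  1300–2400 m, saturated: Δz = 1.1 km ⇒ ΔT = -6.82°C; T = -7.52°C
Environment:
  900–1500 m, environment, lower layer: Δz = 0.6 km ⇒ ΔT = -5.4°C; T = -2.1°C
  1500–2400 m, environment, upper layer: Δz = 0.9 km ⇒ ΔT = -10.08°C; T = -12.18°C
T_parcel − T_env = -7.52 − (-12.18) = +4.66°C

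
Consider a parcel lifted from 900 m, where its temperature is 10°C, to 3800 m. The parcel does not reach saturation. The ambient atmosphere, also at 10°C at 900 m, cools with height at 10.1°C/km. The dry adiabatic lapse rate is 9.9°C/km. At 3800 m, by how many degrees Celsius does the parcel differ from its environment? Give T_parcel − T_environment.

Parcel:
  900–3800 m, dry: Δz = 2.9 km ⇒ ΔT = -28.71°C; T = -18.71°C
Environment:
  900–3800 m, environment: Δz = 2.9 km ⇒ ΔT = -29.29°C; T = -19.29°C
T_parcel − T_env = -18.71 − (-19.29) = +0.58°C

+0.58°C (parcel warmer than environment)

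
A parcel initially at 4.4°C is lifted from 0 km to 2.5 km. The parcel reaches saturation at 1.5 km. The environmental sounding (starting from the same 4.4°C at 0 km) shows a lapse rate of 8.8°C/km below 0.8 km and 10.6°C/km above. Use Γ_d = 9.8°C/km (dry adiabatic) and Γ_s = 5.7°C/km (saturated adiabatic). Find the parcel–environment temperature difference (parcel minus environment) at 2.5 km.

Parcel:
  0–1500 m, dry: Δz = 1.5 km ⇒ ΔT = -14.7°C; T = -10.3°C
  1500–2500 m, saturated: Δz = 1 km ⇒ ΔT = -5.7°C; T = -16°C
Environment:
  0–800 m, environment, lower layer: Δz = 0.8 km ⇒ ΔT = -7.04°C; T = -2.64°C
  800–2500 m, environment, upper layer: Δz = 1.7 km ⇒ ΔT = -18.02°C; T = -20.66°C
T_parcel − T_env = -16 − (-20.66) = +4.66°C

+4.66°C (parcel warmer than environment)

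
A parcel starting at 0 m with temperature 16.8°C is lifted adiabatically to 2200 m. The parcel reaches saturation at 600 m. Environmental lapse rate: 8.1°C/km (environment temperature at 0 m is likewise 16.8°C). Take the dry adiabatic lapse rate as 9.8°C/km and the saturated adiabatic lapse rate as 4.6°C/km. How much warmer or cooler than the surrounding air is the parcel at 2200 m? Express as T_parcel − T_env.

+4.58°C (parcel warmer than environment)

Parcel:
  0–600 m, dry: Δz = 0.6 km ⇒ ΔT = -5.88°C; T = 10.92°C
  600–2200 m, saturated: Δz = 1.6 km ⇒ ΔT = -7.36°C; T = 3.56°C
Environment:
  0–2200 m, environment: Δz = 2.2 km ⇒ ΔT = -17.82°C; T = -1.02°C
T_parcel − T_env = 3.56 − (-1.02) = +4.58°C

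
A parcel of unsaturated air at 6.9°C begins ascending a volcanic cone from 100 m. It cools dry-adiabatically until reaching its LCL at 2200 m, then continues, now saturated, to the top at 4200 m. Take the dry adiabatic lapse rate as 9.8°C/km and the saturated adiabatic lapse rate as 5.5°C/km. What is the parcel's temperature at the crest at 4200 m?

-24.68°C

Dry to 2200 m: -9.8 × 2.1 km = -20.58°C, so T = -13.68°C.
Saturated to 4200 m: -5.5 × 2 km = -11°C, so T = -24.68°C.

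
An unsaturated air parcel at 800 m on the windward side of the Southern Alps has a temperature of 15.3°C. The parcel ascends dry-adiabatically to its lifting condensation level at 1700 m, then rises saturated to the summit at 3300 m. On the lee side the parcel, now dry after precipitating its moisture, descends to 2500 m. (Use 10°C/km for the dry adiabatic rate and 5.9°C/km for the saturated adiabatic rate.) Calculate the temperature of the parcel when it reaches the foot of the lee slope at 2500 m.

Dry to 1700 m: -10 × 0.9 km = -9°C, so T = 6.3°C.
Saturated to 3300 m: -5.9 × 1.6 km = -9.44°C, so T = -3.14°C.
Dry descent to 2500 m: +10 × 0.8 km = +8°C, so T = 4.86°C.

4.86°C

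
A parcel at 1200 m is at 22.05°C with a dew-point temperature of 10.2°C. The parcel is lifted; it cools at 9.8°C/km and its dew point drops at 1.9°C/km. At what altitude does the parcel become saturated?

T and T_d converge at 9.8 − 1.9 = 7.9°C per km
Height above start = (22.05 − 10.2) / 7.9 = 1.5 km
LCL altitude = 1200 m + 1500 m = 2700 m

2700 m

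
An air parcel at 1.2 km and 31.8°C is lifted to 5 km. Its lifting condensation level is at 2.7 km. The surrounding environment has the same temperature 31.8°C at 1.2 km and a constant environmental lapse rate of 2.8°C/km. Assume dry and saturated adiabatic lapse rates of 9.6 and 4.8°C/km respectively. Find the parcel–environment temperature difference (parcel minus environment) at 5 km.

-14.8°C (parcel cooler than environment)

Parcel:
  1200 → 2700 m (dry, 9.6°C/km): ΔT = -9.6 × 1.5 = -14.4°C → T = 17.4°C
  2700 → 5000 m (saturated, 4.8°C/km): ΔT = -4.8 × 2.3 = -11.04°C → T = 6.36°C
Environment:
  1200 → 5000 m (environment, 2.8°C/km): ΔT = -2.8 × 3.8 = -10.64°C → T = 21.16°C
T_parcel − T_env = 6.36 − 21.16 = -14.8°C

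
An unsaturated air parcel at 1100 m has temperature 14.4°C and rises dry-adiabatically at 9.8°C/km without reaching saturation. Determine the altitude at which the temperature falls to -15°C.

4100 m

Height above start = (14.4 − (-15)) / 9.8 = 3 km
Altitude = 1100 m + 3000 m = 4100 m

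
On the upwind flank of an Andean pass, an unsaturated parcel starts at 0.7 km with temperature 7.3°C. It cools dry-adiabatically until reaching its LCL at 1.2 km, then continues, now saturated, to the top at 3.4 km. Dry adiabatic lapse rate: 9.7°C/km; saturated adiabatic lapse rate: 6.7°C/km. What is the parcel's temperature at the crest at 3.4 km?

-12.29°C

From 700 m to 1200 m (dry): cools by 9.7 × 0.5 = 4.85°C, giving 2.45°C.
From 1200 m to 3400 m (saturated): cools by 6.7 × 2.2 = 14.74°C, giving -12.29°C.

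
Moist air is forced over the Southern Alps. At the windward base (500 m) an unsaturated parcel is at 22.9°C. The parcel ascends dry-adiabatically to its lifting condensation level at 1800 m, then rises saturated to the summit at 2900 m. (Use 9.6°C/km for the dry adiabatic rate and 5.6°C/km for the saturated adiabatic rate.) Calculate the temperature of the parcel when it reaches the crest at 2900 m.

4.26°C

Dry to 1800 m: -9.6 × 1.3 km = -12.48°C, so T = 10.42°C.
Saturated to 2900 m: -5.6 × 1.1 km = -6.16°C, so T = 4.26°C.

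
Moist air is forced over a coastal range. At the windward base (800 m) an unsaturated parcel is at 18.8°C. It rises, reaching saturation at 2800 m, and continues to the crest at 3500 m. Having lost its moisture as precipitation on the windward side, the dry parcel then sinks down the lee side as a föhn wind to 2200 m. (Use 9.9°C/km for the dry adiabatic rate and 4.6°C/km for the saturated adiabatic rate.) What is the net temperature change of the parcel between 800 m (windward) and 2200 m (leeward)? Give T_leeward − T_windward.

-10.15°C

From 800 m to 2800 m (dry): cools by 9.9 × 2 = 19.8°C, giving -1°C.
From 2800 m to 3500 m (saturated): cools by 4.6 × 0.7 = 3.22°C, giving -4.22°C.
From 3500 m to 2200 m (dry descent): warms by 9.9 × 1.3 = 12.87°C, giving 8.65°C.
Net change vs windward start: 8.65 − 18.8 = -10.15°C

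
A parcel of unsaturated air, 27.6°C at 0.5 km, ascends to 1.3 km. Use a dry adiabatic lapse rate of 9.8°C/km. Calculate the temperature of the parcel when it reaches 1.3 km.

19.76°C

500 → 1300 m (dry adiabatic, 9.8°C/km): ΔT = -9.8 × 0.8 = -7.84°C → T = 19.76°C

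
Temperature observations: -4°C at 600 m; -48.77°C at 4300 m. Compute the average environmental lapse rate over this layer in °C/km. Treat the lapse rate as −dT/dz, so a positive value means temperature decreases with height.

12.1°C/km

Γ = −ΔT/Δz = (-4 − (-48.77)) / (4300 − 600) m
  = 44.77°C / 3.7 km = 12.1°C/km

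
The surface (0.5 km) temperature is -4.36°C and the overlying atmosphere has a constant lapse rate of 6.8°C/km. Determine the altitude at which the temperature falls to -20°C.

Height above start = (-4.36 − (-20)) / 6.8 = 2.3 km
Altitude = 500 m + 2300 m = 2800 m

2.8 km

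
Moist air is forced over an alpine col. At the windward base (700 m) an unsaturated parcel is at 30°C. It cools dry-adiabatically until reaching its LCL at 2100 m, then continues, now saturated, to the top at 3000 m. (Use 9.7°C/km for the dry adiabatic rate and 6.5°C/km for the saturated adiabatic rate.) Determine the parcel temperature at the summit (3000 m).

10.57°C

Dry to 2100 m: -9.7 × 1.4 km = -13.58°C, so T = 16.42°C.
Saturated to 3000 m: -6.5 × 0.9 km = -5.85°C, so T = 10.57°C.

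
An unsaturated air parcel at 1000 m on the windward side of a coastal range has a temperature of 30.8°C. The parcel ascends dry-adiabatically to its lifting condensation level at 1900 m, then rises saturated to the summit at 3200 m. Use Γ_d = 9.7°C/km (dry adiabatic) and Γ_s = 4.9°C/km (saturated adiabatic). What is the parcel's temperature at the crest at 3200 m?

1000–1900 m, dry: Δz = 0.9 km ⇒ ΔT = -8.73°C; T = 22.07°C
1900–3200 m, saturated: Δz = 1.3 km ⇒ ΔT = -6.37°C; T = 15.7°C

15.7°C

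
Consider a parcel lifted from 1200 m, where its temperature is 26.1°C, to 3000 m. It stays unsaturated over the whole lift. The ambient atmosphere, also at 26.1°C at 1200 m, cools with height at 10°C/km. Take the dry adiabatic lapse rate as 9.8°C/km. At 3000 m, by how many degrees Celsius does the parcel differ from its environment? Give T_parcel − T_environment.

+0.36°C (parcel warmer than environment)

Parcel:
  Dry to 3000 m: -9.8 × 1.8 km = -17.64°C, so T = 8.46°C.
Environment:
  Environment to 3000 m: -10 × 1.8 km = -18°C, so T = 8.1°C.
T_parcel − T_env = 8.46 − 8.1 = +0.36°C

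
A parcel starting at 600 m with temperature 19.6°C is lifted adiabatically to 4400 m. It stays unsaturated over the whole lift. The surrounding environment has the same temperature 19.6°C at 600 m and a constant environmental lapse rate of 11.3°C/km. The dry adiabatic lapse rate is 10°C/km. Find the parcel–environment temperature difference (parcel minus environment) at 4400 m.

Parcel:
  600 → 4400 m (dry, 10°C/km): ΔT = -10 × 3.8 = -38°C → T = -18.4°C
Environment:
  600 → 4400 m (environment, 11.3°C/km): ΔT = -11.3 × 3.8 = -42.94°C → T = -23.34°C
T_parcel − T_env = -18.4 − (-23.34) = +4.94°C

+4.94°C (parcel warmer than environment)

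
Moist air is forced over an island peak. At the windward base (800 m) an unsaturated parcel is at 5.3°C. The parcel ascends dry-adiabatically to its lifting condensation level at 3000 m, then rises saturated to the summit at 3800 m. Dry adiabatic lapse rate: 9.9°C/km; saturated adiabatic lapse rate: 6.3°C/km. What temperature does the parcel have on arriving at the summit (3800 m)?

-21.52°C

From 800 m to 3000 m (dry): cools by 9.9 × 2.2 = 21.78°C, giving -16.48°C.
From 3000 m to 3800 m (saturated): cools by 6.3 × 0.8 = 5.04°C, giving -21.52°C.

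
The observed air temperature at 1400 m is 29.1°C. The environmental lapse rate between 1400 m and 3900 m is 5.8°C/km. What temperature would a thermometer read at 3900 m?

14.6°C

1400 → 3900 m (environmental, 5.8°C/km): ΔT = -5.8 × 2.5 = -14.5°C → T = 14.6°C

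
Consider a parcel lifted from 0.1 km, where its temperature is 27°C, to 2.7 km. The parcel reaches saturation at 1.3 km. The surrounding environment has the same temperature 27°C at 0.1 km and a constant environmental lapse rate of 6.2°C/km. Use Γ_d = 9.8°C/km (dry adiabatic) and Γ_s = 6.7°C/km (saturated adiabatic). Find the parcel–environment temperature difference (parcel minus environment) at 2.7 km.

Parcel:
  100 → 1300 m (dry, 9.8°C/km): ΔT = -9.8 × 1.2 = -11.76°C → T = 15.24°C
  1300 → 2700 m (saturated, 6.7°C/km): ΔT = -6.7 × 1.4 = -9.38°C → T = 5.86°C
Environment:
  100 → 2700 m (environment, 6.2°C/km): ΔT = -6.2 × 2.6 = -16.12°C → T = 10.88°C
T_parcel − T_env = 5.86 − 10.88 = -5.02°C

-5.02°C (parcel cooler than environment)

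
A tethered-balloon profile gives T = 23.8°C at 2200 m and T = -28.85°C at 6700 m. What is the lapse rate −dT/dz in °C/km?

11.7°C/km

Γ = −ΔT/Δz = (23.8 − (-28.85)) / (6700 − 2200) m
  = 52.65°C / 4.5 km = 11.7°C/km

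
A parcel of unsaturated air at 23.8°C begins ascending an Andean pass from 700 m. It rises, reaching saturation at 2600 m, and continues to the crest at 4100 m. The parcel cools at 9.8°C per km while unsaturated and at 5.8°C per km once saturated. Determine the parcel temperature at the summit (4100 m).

-3.52°C

Dry to 2600 m: -9.8 × 1.9 km = -18.62°C, so T = 5.18°C.
Saturated to 4100 m: -5.8 × 1.5 km = -8.7°C, so T = -3.52°C.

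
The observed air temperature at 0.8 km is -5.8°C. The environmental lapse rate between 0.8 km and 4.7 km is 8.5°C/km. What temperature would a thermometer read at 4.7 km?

-38.95°C

From 800 m to 4700 m (environmental): cools by 8.5 × 3.9 = 33.15°C, giving -38.95°C.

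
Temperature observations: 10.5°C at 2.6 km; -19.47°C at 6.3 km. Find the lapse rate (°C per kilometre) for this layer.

Γ = −ΔT/Δz = (10.5 − (-19.47)) / (6300 − 2600) m
  = 29.97°C / 3.7 km = 8.1°C/km

8.1°C/km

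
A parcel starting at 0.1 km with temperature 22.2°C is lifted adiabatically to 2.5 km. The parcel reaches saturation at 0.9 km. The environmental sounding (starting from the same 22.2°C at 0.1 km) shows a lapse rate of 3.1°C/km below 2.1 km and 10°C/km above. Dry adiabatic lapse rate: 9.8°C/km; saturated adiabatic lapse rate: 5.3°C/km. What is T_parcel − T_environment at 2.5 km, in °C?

-6.12°C (parcel cooler than environment)

Parcel:
  100–900 m, dry: Δz = 0.8 km ⇒ ΔT = -7.84°C; T = 14.36°C
  900–2500 m, saturated: Δz = 1.6 km ⇒ ΔT = -8.48°C; T = 5.88°C
Environment:
  100–2100 m, environment, lower layer: Δz = 2 km ⇒ ΔT = -6.2°C; T = 16°C
  2100–2500 m, environment, upper layer: Δz = 0.4 km ⇒ ΔT = -4°C; T = 12°C
T_parcel − T_env = 5.88 − 12 = -6.12°C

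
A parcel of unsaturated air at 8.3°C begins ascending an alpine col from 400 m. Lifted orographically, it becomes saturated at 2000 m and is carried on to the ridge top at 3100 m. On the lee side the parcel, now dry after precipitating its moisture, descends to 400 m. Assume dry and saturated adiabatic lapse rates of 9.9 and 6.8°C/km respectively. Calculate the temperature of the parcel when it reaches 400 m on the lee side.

11.71°C

Dry to 2000 m: -9.9 × 1.6 km = -15.84°C, so T = -7.54°C.
Saturated to 3100 m: -6.8 × 1.1 km = -7.48°C, so T = -15.02°C.
Dry descent to 400 m: +9.9 × 2.7 km = +26.73°C, so T = 11.71°C.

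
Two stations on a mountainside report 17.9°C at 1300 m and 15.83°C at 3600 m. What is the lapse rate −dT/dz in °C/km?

0.9°C/km

Γ = −ΔT/Δz = (17.9 − 15.83) / (3600 − 1300) m
  = 2.07°C / 2.3 km = 0.9°C/km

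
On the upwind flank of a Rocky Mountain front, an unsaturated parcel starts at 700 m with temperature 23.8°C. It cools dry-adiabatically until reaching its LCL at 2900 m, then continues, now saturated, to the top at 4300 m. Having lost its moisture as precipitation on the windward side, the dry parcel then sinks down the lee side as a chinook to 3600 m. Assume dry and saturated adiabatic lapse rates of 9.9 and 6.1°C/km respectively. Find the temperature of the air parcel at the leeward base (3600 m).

Dry to 2900 m: -9.9 × 2.2 km = -21.78°C, so T = 2.02°C.
Saturated to 4300 m: -6.1 × 1.4 km = -8.54°C, so T = -6.52°C.
Dry descent to 3600 m: +9.9 × 0.7 km = +6.93°C, so T = 0.41°C.

0.41°C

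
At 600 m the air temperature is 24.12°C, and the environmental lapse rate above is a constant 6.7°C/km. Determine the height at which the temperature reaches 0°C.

4200 m

Height above start = (24.12 − 0) / 6.7 = 3.6 km
Altitude = 600 m + 3600 m = 4200 m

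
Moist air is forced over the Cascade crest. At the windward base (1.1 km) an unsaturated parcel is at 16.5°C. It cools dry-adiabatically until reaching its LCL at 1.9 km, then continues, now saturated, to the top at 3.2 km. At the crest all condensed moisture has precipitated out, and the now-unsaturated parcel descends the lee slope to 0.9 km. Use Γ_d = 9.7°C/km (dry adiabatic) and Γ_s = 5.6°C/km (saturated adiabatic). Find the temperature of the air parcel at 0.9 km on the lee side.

23.77°C

From 1100 m to 1900 m (dry): cools by 9.7 × 0.8 = 7.76°C, giving 8.74°C.
From 1900 m to 3200 m (saturated): cools by 5.6 × 1.3 = 7.28°C, giving 1.46°C.
From 3200 m to 900 m (dry descent): warms by 9.7 × 2.3 = 22.31°C, giving 23.77°C.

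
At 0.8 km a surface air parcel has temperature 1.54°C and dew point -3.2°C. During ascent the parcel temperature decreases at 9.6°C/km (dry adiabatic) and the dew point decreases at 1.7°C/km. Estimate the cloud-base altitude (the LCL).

T and T_d converge at 9.6 − 1.7 = 7.9°C per km
Height above start = (1.54 − (-3.2)) / 7.9 = 0.6 km
LCL altitude = 800 m + 600 m = 1400 m

1.4 km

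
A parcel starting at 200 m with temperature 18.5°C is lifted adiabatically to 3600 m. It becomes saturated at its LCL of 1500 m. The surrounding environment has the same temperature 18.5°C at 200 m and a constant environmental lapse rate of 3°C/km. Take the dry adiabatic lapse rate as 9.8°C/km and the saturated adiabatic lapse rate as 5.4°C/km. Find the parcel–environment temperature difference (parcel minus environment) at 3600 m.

-13.88°C (parcel cooler than environment)

Parcel:
  200 → 1500 m (dry, 9.8°C/km): ΔT = -9.8 × 1.3 = -12.74°C → T = 5.76°C
  1500 → 3600 m (saturated, 5.4°C/km): ΔT = -5.4 × 2.1 = -11.34°C → T = -5.58°C
Environment:
  200 → 3600 m (environment, 3°C/km): ΔT = -3 × 3.4 = -10.2°C → T = 8.3°C
T_parcel − T_env = -5.58 − 8.3 = -13.88°C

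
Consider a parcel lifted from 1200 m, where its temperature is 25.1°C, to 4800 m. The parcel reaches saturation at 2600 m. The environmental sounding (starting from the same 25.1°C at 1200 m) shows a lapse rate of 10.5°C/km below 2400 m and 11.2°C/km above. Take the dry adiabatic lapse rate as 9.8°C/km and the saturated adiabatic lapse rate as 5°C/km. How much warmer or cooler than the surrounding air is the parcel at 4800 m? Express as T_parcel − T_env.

Parcel:
  1200–2600 m, dry: Δz = 1.4 km ⇒ ΔT = -13.72°C; T = 11.38°C
  2600–4800 m, saturated: Δz = 2.2 km ⇒ ΔT = -11°C; T = 0.38°C
Environment:
  1200–2400 m, environment, lower layer: Δz = 1.2 km ⇒ ΔT = -12.6°C; T = 12.5°C
  2400–4800 m, environment, upper layer: Δz = 2.4 km ⇒ ΔT = -26.88°C; T = -14.38°C
T_parcel − T_env = 0.38 − (-14.38) = +14.76°C

+14.76°C (parcel warmer than environment)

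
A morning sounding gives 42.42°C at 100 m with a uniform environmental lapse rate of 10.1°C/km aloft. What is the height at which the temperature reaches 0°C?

Height above start = (42.42 − 0) / 10.1 = 4.2 km
Altitude = 100 m + 4200 m = 4300 m

4300 m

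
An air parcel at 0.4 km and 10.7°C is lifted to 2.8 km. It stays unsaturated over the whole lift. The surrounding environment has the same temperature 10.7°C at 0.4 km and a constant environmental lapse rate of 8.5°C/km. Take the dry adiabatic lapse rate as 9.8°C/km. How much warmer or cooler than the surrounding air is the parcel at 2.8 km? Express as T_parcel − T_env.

-3.12°C (parcel cooler than environment)

Parcel:
  400 → 2800 m (dry, 9.8°C/km): ΔT = -9.8 × 2.4 = -23.52°C → T = -12.82°C
Environment:
  400 → 2800 m (environment, 8.5°C/km): ΔT = -8.5 × 2.4 = -20.4°C → T = -9.7°C
T_parcel − T_env = -12.82 − (-9.7) = -3.12°C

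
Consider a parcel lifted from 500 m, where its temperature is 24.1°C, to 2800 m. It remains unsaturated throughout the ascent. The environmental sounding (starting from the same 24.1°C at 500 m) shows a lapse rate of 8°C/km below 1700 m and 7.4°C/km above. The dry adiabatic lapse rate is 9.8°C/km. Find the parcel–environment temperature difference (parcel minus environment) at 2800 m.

-4.8°C (parcel cooler than environment)

Parcel:
  500 → 2800 m (dry, 9.8°C/km): ΔT = -9.8 × 2.3 = -22.54°C → T = 1.56°C
Environment:
  500 → 1700 m (environment, lower layer, 8°C/km): ΔT = -8 × 1.2 = -9.6°C → T = 14.5°C
  1700 → 2800 m (environment, upper layer, 7.4°C/km): ΔT = -7.4 × 1.1 = -8.14°C → T = 6.36°C
T_parcel − T_env = 1.56 − 6.36 = -4.8°C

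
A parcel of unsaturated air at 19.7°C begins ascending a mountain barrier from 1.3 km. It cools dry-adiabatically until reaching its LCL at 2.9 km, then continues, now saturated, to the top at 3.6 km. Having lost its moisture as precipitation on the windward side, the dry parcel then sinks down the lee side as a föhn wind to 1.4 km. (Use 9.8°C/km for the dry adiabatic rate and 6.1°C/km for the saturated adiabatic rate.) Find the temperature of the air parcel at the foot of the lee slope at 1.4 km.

Dry to 2900 m: -9.8 × 1.6 km = -15.68°C, so T = 4.02°C.
Saturated to 3600 m: -6.1 × 0.7 km = -4.27°C, so T = -0.25°C.
Dry descent to 1400 m: +9.8 × 2.2 km = +21.56°C, so T = 21.31°C.

21.31°C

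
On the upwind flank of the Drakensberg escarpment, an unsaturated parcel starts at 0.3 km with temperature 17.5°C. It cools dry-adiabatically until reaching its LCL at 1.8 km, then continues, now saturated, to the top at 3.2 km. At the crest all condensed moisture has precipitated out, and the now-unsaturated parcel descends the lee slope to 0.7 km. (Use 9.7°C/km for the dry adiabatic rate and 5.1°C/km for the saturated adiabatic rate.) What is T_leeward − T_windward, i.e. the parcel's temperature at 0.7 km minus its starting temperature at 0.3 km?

From 300 m to 1800 m (dry): cools by 9.7 × 1.5 = 14.55°C, giving 2.95°C.
From 1800 m to 3200 m (saturated): cools by 5.1 × 1.4 = 7.14°C, giving -4.19°C.
From 3200 m to 700 m (dry descent): warms by 9.7 × 2.5 = 24.25°C, giving 20.06°C.
Net change vs windward start: 20.06 − 17.5 = +2.56°C

+2.56°C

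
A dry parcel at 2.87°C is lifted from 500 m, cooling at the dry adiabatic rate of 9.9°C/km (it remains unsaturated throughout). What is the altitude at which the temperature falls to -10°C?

1800 m

Height above start = (2.87 − (-10)) / 9.9 = 1.3 km
Altitude = 500 m + 1300 m = 1800 m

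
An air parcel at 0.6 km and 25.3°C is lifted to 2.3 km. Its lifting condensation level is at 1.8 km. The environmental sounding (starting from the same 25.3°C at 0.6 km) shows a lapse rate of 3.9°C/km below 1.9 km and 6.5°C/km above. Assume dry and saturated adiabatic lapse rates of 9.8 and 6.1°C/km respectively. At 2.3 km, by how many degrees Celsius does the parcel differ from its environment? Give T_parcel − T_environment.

-7.14°C (parcel cooler than environment)

Parcel:
  Dry to 1800 m: -9.8 × 1.2 km = -11.76°C, so T = 13.54°C.
  Saturated to 2300 m: -6.1 × 0.5 km = -3.05°C, so T = 10.49°C.
Environment:
  Environment, lower layer to 1900 m: -3.9 × 1.3 km = -5.07°C, so T = 20.23°C.
  Environment, upper layer to 2300 m: -6.5 × 0.4 km = -2.6°C, so T = 17.63°C.
T_parcel − T_env = 10.49 − 17.63 = -7.14°C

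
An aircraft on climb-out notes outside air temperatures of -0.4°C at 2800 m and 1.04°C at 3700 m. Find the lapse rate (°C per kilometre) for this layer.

-1.6°C/km

Γ = −ΔT/Δz = (-0.4 − 1.04) / (3700 − 2800) m
  = -1.44°C / 0.9 km = -1.6°C/km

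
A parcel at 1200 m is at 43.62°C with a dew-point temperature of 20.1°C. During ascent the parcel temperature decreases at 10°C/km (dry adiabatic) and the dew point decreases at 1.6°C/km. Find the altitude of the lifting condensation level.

T and T_d converge at 10 − 1.6 = 8.4°C per km
Height above start = (43.62 − 20.1) / 8.4 = 2.8 km
LCL altitude = 1200 m + 2800 m = 4000 m

4000 m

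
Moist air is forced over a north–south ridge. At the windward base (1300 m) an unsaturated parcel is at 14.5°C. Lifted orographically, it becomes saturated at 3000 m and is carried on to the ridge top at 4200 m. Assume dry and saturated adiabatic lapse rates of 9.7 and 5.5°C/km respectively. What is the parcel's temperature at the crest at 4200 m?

-8.59°C

1300 → 3000 m (dry, 9.7°C/km): ΔT = -9.7 × 1.7 = -16.49°C → T = -1.99°C
3000 → 4200 m (saturated, 5.5°C/km): ΔT = -5.5 × 1.2 = -6.6°C → T = -8.59°C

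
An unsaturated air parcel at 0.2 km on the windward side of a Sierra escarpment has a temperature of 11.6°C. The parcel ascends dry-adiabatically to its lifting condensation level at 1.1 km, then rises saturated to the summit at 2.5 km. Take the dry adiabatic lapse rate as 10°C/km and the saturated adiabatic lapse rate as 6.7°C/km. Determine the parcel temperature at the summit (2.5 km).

-6.78°C

200–1100 m, dry: Δz = 0.9 km ⇒ ΔT = -9°C; T = 2.6°C
1100–2500 m, saturated: Δz = 1.4 km ⇒ ΔT = -9.38°C; T = -6.78°C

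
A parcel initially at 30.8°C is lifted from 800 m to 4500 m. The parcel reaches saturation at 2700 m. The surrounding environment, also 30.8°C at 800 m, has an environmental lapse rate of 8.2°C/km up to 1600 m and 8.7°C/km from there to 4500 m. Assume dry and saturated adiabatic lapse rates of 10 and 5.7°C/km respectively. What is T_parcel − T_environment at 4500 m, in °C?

Parcel:
  800 → 2700 m (dry, 10°C/km): ΔT = -10 × 1.9 = -19°C → T = 11.8°C
  2700 → 4500 m (saturated, 5.7°C/km): ΔT = -5.7 × 1.8 = -10.26°C → T = 1.54°C
Environment:
  800 → 1600 m (environment, lower layer, 8.2°C/km): ΔT = -8.2 × 0.8 = -6.56°C → T = 24.24°C
  1600 → 4500 m (environment, upper layer, 8.7°C/km): ΔT = -8.7 × 2.9 = -25.23°C → T = -0.99°C
T_parcel − T_env = 1.54 − (-0.99) = +2.53°C

+2.53°C (parcel warmer than environment)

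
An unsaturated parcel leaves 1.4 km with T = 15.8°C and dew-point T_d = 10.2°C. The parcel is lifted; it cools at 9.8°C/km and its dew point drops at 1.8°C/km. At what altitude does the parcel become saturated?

T and T_d converge at 9.8 − 1.8 = 8°C per km
Height above start = (15.8 − 10.2) / 8 = 0.7 km
LCL altitude = 1400 m + 700 m = 2100 m

2.1 km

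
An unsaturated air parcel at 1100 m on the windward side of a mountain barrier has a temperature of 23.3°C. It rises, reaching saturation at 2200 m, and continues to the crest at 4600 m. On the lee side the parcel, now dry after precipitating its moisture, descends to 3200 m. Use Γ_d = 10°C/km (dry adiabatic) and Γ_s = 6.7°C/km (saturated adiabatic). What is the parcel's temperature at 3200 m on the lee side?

10.22°C

1100 → 2200 m (dry, 10°C/km): ΔT = -10 × 1.1 = -11°C → T = 12.3°C
2200 → 4600 m (saturated, 6.7°C/km): ΔT = -6.7 × 2.4 = -16.08°C → T = -3.78°C
4600 → 3200 m (dry descent, 10°C/km): ΔT = +10 × 1.4 = +14°C → T = 10.22°C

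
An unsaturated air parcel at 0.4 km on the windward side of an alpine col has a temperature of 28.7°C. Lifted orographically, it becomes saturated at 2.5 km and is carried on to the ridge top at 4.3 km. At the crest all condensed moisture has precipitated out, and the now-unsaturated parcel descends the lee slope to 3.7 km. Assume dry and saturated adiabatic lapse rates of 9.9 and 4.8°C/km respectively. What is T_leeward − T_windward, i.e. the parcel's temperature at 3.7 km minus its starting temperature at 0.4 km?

Dry to 2500 m: -9.9 × 2.1 km = -20.79°C, so T = 7.91°C.
Saturated to 4300 m: -4.8 × 1.8 km = -8.64°C, so T = -0.73°C.
Dry descent to 3700 m: +9.9 × 0.6 km = +5.94°C, so T = 5.21°C.
Net change vs windward start: 5.21 − 28.7 = -23.49°C

-23.49°C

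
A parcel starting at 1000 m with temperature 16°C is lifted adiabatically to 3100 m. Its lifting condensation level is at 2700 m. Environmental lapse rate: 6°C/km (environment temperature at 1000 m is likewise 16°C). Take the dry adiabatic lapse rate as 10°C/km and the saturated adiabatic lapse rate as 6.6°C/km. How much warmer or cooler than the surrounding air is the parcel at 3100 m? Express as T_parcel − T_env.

Parcel:
  1000–2700 m, dry: Δz = 1.7 km ⇒ ΔT = -17°C; T = -1°C
  2700–3100 m, saturated: Δz = 0.4 km ⇒ ΔT = -2.64°C; T = -3.64°C
Environment:
  1000–3100 m, environment: Δz = 2.1 km ⇒ ΔT = -12.6°C; T = 3.4°C
T_parcel − T_env = -3.64 − 3.4 = -7.04°C

-7.04°C (parcel cooler than environment)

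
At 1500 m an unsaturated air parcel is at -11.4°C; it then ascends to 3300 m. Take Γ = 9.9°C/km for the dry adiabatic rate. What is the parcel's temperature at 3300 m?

1500–3300 m, dry adiabatic: Δz = 1.8 km ⇒ ΔT = -17.82°C; T = -29.22°C

-29.22°C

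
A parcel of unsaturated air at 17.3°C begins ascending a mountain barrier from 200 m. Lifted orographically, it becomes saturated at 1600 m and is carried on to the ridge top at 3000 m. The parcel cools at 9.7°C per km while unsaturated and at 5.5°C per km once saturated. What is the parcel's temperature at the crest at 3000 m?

200–1600 m, dry: Δz = 1.4 km ⇒ ΔT = -13.58°C; T = 3.72°C
1600–3000 m, saturated: Δz = 1.4 km ⇒ ΔT = -7.7°C; T = -3.98°C

-3.98°C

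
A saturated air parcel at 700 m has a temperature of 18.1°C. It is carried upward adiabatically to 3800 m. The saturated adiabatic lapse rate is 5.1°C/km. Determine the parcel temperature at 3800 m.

2.29°C

Saturated adiabatic to 3800 m: -5.1 × 3.1 km = -15.81°C, so T = 2.29°C.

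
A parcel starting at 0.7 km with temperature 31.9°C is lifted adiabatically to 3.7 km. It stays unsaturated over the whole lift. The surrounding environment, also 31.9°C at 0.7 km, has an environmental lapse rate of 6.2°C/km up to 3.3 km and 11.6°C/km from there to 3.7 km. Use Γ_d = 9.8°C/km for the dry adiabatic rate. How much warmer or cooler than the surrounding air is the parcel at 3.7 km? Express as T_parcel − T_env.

-8.64°C (parcel cooler than environment)

Parcel:
  700–3700 m, dry: Δz = 3 km ⇒ ΔT = -29.4°C; T = 2.5°C
Environment:
  700–3300 m, environment, lower layer: Δz = 2.6 km ⇒ ΔT = -16.12°C; T = 15.78°C
  3300–3700 m, environment, upper layer: Δz = 0.4 km ⇒ ΔT = -4.64°C; T = 11.14°C
T_parcel − T_env = 2.5 − 11.14 = -8.64°C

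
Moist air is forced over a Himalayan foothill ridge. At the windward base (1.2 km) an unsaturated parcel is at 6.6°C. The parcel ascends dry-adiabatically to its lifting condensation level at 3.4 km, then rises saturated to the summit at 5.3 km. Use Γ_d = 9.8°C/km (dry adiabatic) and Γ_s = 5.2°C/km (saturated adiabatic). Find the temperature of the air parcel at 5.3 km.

Dry to 3400 m: -9.8 × 2.2 km = -21.56°C, so T = -14.96°C.
Saturated to 5300 m: -5.2 × 1.9 km = -9.88°C, so T = -24.84°C.

-24.84°C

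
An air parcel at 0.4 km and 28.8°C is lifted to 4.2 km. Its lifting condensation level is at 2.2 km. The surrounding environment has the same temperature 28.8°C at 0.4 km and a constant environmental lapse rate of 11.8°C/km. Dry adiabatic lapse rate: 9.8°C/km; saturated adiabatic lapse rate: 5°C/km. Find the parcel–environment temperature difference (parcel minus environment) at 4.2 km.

+17.2°C (parcel warmer than environment)

Parcel:
  400 → 2200 m (dry, 9.8°C/km): ΔT = -9.8 × 1.8 = -17.64°C → T = 11.16°C
  2200 → 4200 m (saturated, 5°C/km): ΔT = -5 × 2 = -10°C → T = 1.16°C
Environment:
  400 → 4200 m (environment, 11.8°C/km): ΔT = -11.8 × 3.8 = -44.84°C → T = -16.04°C
T_parcel − T_env = 1.16 − (-16.04) = +17.2°C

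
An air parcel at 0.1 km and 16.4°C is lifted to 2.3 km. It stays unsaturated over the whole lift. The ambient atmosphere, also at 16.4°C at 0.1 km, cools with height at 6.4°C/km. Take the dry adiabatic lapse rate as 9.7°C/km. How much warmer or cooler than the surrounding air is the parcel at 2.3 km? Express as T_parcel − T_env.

-7.26°C (parcel cooler than environment)

Parcel:
  100 → 2300 m (dry, 9.7°C/km): ΔT = -9.7 × 2.2 = -21.34°C → T = -4.94°C
Environment:
  100 → 2300 m (environment, 6.4°C/km): ΔT = -6.4 × 2.2 = -14.08°C → T = 2.32°C
T_parcel − T_env = -4.94 − 2.32 = -7.26°C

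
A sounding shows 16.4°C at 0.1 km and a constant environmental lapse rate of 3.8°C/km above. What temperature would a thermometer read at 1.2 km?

Environmental to 1200 m: -3.8 × 1.1 km = -4.18°C, so T = 12.22°C.

12.22°C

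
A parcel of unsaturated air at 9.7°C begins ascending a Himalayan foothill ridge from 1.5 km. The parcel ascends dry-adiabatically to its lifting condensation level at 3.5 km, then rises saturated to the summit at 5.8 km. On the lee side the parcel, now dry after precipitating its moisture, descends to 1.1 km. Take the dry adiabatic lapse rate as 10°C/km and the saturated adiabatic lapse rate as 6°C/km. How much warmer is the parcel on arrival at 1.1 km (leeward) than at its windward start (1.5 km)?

Dry to 3500 m: -10 × 2 km = -20°C, so T = -10.3°C.
Saturated to 5800 m: -6 × 2.3 km = -13.8°C, so T = -24.1°C.
Dry descent to 1100 m: +10 × 4.7 km = +47°C, so T = 22.9°C.
Net change vs windward start: 22.9 − 9.7 = +13.2°C

+13.2°C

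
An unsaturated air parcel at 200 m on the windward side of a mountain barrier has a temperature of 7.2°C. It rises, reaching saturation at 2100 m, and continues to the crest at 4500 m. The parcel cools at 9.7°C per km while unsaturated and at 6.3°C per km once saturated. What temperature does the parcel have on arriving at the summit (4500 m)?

-26.35°C

Dry to 2100 m: -9.7 × 1.9 km = -18.43°C, so T = -11.23°C.
Saturated to 4500 m: -6.3 × 2.4 km = -15.12°C, so T = -26.35°C.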